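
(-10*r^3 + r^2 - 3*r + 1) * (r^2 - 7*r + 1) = -10*r^5 + 71*r^4 - 20*r^3 + 23*r^2 - 10*r + 1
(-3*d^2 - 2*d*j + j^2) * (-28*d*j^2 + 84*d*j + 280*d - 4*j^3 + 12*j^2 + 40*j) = 84*d^3*j^2 - 252*d^3*j - 840*d^3 + 68*d^2*j^3 - 204*d^2*j^2 - 680*d^2*j - 20*d*j^4 + 60*d*j^3 + 200*d*j^2 - 4*j^5 + 12*j^4 + 40*j^3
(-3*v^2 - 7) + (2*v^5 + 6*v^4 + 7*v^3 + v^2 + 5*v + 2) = 2*v^5 + 6*v^4 + 7*v^3 - 2*v^2 + 5*v - 5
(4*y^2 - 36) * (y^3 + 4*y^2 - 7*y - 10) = 4*y^5 + 16*y^4 - 64*y^3 - 184*y^2 + 252*y + 360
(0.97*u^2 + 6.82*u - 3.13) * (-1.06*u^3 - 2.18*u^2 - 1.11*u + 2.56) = -1.0282*u^5 - 9.3438*u^4 - 12.6265*u^3 + 1.7364*u^2 + 20.9335*u - 8.0128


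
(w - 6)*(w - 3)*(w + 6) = w^3 - 3*w^2 - 36*w + 108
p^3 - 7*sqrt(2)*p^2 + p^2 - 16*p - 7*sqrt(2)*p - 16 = (p + 1)*(p - 8*sqrt(2))*(p + sqrt(2))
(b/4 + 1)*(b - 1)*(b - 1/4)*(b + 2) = b^4/4 + 19*b^3/16 + 3*b^2/16 - 17*b/8 + 1/2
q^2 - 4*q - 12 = (q - 6)*(q + 2)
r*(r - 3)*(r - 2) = r^3 - 5*r^2 + 6*r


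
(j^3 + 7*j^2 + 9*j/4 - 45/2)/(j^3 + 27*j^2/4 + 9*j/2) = (4*j^2 + 4*j - 15)/(j*(4*j + 3))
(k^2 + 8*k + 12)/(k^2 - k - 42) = (k + 2)/(k - 7)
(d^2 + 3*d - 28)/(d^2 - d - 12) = (d + 7)/(d + 3)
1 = 1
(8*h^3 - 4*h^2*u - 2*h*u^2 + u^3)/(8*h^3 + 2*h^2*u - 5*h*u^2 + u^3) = (-4*h^2 + u^2)/(-4*h^2 - 3*h*u + u^2)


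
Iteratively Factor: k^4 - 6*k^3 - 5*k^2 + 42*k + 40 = (k + 2)*(k^3 - 8*k^2 + 11*k + 20) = (k - 4)*(k + 2)*(k^2 - 4*k - 5) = (k - 5)*(k - 4)*(k + 2)*(k + 1)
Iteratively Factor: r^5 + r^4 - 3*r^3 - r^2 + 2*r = (r - 1)*(r^4 + 2*r^3 - r^2 - 2*r) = (r - 1)*(r + 1)*(r^3 + r^2 - 2*r) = r*(r - 1)*(r + 1)*(r^2 + r - 2) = r*(r - 1)^2*(r + 1)*(r + 2)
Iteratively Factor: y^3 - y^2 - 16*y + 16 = (y - 1)*(y^2 - 16) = (y - 4)*(y - 1)*(y + 4)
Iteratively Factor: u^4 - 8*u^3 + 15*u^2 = (u - 5)*(u^3 - 3*u^2) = (u - 5)*(u - 3)*(u^2) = u*(u - 5)*(u - 3)*(u)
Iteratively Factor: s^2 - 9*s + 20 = (s - 5)*(s - 4)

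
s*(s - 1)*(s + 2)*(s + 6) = s^4 + 7*s^3 + 4*s^2 - 12*s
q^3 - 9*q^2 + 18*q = q*(q - 6)*(q - 3)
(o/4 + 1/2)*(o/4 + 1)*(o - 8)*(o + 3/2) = o^4/16 - o^3/32 - 43*o^2/16 - 31*o/4 - 6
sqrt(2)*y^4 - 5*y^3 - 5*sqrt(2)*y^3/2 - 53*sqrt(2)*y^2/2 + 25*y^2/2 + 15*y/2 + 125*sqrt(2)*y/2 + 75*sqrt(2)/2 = (y - 3)*(y - 5*sqrt(2))*(y + 5*sqrt(2)/2)*(sqrt(2)*y + sqrt(2)/2)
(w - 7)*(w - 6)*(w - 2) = w^3 - 15*w^2 + 68*w - 84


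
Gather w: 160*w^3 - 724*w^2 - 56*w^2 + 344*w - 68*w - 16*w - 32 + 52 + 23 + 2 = 160*w^3 - 780*w^2 + 260*w + 45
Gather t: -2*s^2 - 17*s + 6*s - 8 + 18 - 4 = -2*s^2 - 11*s + 6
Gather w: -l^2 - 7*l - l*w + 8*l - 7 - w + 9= -l^2 + l + w*(-l - 1) + 2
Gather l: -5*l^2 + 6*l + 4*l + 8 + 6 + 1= -5*l^2 + 10*l + 15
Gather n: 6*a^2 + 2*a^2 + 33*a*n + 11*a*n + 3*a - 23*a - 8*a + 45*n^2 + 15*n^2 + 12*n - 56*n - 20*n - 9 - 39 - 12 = 8*a^2 - 28*a + 60*n^2 + n*(44*a - 64) - 60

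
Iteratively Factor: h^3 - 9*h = (h + 3)*(h^2 - 3*h) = h*(h + 3)*(h - 3)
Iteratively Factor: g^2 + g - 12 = (g - 3)*(g + 4)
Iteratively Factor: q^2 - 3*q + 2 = (q - 1)*(q - 2)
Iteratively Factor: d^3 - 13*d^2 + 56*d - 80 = (d - 5)*(d^2 - 8*d + 16) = (d - 5)*(d - 4)*(d - 4)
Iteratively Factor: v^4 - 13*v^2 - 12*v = (v)*(v^3 - 13*v - 12) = v*(v - 4)*(v^2 + 4*v + 3) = v*(v - 4)*(v + 1)*(v + 3)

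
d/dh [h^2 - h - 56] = 2*h - 1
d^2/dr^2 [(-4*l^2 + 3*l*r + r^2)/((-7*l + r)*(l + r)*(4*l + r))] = 2*(-85*l^3 + 39*l^2*r - 3*l*r^2 + r^3)/(-343*l^6 - 882*l^5*r - 609*l^4*r^2 + 36*l^3*r^3 + 87*l^2*r^4 - 18*l*r^5 + r^6)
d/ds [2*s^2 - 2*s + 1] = 4*s - 2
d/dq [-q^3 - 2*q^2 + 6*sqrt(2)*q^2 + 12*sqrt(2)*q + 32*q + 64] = -3*q^2 - 4*q + 12*sqrt(2)*q + 12*sqrt(2) + 32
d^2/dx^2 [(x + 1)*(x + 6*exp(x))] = 6*x*exp(x) + 18*exp(x) + 2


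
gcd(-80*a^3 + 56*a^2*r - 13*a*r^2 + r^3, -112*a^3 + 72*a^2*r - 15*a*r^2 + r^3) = 16*a^2 - 8*a*r + r^2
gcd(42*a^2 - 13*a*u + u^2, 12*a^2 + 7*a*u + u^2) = 1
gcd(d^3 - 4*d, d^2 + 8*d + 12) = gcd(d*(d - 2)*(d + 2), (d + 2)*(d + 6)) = d + 2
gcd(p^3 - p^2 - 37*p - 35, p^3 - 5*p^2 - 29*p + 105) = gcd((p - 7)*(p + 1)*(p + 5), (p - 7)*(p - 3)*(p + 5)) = p^2 - 2*p - 35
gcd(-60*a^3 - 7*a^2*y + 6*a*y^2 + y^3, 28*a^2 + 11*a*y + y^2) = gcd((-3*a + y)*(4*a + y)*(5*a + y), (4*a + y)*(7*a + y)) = 4*a + y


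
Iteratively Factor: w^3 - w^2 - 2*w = (w - 2)*(w^2 + w) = (w - 2)*(w + 1)*(w)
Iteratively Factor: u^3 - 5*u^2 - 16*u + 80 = (u + 4)*(u^2 - 9*u + 20) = (u - 5)*(u + 4)*(u - 4)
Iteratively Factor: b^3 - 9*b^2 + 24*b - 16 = (b - 4)*(b^2 - 5*b + 4) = (b - 4)*(b - 1)*(b - 4)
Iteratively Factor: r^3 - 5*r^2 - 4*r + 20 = (r + 2)*(r^2 - 7*r + 10) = (r - 2)*(r + 2)*(r - 5)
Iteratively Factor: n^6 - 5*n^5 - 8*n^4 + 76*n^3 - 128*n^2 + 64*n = (n - 4)*(n^5 - n^4 - 12*n^3 + 28*n^2 - 16*n) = n*(n - 4)*(n^4 - n^3 - 12*n^2 + 28*n - 16) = n*(n - 4)*(n - 1)*(n^3 - 12*n + 16) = n*(n - 4)*(n - 2)*(n - 1)*(n^2 + 2*n - 8) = n*(n - 4)*(n - 2)^2*(n - 1)*(n + 4)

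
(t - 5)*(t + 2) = t^2 - 3*t - 10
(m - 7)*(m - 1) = m^2 - 8*m + 7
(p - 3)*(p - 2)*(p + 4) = p^3 - p^2 - 14*p + 24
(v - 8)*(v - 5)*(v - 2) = v^3 - 15*v^2 + 66*v - 80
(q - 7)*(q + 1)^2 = q^3 - 5*q^2 - 13*q - 7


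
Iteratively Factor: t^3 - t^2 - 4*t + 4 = (t - 2)*(t^2 + t - 2) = (t - 2)*(t - 1)*(t + 2)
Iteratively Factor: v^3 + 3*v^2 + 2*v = (v + 2)*(v^2 + v) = v*(v + 2)*(v + 1)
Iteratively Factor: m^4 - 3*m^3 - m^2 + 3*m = (m)*(m^3 - 3*m^2 - m + 3) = m*(m + 1)*(m^2 - 4*m + 3) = m*(m - 1)*(m + 1)*(m - 3)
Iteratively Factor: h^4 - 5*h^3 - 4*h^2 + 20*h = (h - 2)*(h^3 - 3*h^2 - 10*h) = h*(h - 2)*(h^2 - 3*h - 10) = h*(h - 5)*(h - 2)*(h + 2)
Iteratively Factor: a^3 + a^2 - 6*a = (a - 2)*(a^2 + 3*a) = (a - 2)*(a + 3)*(a)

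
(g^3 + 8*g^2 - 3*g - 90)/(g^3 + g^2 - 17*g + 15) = (g + 6)/(g - 1)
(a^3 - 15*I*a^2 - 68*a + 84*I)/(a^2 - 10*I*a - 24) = (a^2 - 9*I*a - 14)/(a - 4*I)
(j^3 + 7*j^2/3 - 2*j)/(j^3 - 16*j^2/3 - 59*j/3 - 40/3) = j*(-3*j^2 - 7*j + 6)/(-3*j^3 + 16*j^2 + 59*j + 40)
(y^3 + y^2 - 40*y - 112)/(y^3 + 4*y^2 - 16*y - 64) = (y - 7)/(y - 4)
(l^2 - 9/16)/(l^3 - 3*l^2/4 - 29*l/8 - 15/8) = (4*l - 3)/(2*(2*l^2 - 3*l - 5))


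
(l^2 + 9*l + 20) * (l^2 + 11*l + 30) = l^4 + 20*l^3 + 149*l^2 + 490*l + 600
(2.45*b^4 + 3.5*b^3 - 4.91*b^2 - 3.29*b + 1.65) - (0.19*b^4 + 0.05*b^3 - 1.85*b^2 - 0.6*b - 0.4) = 2.26*b^4 + 3.45*b^3 - 3.06*b^2 - 2.69*b + 2.05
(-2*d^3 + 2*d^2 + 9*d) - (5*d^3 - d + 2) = -7*d^3 + 2*d^2 + 10*d - 2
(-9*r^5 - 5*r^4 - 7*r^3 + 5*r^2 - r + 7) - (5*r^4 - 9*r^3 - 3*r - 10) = -9*r^5 - 10*r^4 + 2*r^3 + 5*r^2 + 2*r + 17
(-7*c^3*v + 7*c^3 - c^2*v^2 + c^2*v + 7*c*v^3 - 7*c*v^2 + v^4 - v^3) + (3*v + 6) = -7*c^3*v + 7*c^3 - c^2*v^2 + c^2*v + 7*c*v^3 - 7*c*v^2 + v^4 - v^3 + 3*v + 6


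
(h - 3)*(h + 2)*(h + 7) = h^3 + 6*h^2 - 13*h - 42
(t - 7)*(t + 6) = t^2 - t - 42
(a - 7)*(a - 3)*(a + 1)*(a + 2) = a^4 - 7*a^3 - 7*a^2 + 43*a + 42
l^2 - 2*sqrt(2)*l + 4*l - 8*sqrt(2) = (l + 4)*(l - 2*sqrt(2))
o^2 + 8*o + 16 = (o + 4)^2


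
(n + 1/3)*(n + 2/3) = n^2 + n + 2/9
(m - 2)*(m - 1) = m^2 - 3*m + 2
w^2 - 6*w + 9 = (w - 3)^2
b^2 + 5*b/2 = b*(b + 5/2)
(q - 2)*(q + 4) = q^2 + 2*q - 8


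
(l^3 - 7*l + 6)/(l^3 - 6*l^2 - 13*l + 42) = (l - 1)/(l - 7)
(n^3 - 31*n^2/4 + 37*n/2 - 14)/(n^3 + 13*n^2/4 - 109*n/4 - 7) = (4*n^2 - 15*n + 14)/(4*n^2 + 29*n + 7)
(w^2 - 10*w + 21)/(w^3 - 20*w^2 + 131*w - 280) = (w - 3)/(w^2 - 13*w + 40)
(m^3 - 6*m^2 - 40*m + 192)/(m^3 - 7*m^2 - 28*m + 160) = (m + 6)/(m + 5)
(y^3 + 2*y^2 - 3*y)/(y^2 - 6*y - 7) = y*(-y^2 - 2*y + 3)/(-y^2 + 6*y + 7)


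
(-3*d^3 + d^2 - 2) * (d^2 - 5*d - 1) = -3*d^5 + 16*d^4 - 2*d^3 - 3*d^2 + 10*d + 2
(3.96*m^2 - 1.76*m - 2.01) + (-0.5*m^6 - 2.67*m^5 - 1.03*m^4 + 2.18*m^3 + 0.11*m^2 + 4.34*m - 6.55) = -0.5*m^6 - 2.67*m^5 - 1.03*m^4 + 2.18*m^3 + 4.07*m^2 + 2.58*m - 8.56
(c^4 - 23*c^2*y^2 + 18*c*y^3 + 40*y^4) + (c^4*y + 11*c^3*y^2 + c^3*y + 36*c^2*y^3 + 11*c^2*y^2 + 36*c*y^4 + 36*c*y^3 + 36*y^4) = c^4*y + c^4 + 11*c^3*y^2 + c^3*y + 36*c^2*y^3 - 12*c^2*y^2 + 36*c*y^4 + 54*c*y^3 + 76*y^4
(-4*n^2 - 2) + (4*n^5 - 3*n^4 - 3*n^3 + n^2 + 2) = 4*n^5 - 3*n^4 - 3*n^3 - 3*n^2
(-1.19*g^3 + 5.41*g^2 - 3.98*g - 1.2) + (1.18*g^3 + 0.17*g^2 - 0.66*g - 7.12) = -0.01*g^3 + 5.58*g^2 - 4.64*g - 8.32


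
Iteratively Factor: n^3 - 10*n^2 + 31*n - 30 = (n - 2)*(n^2 - 8*n + 15) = (n - 5)*(n - 2)*(n - 3)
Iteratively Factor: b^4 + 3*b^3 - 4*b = (b + 2)*(b^3 + b^2 - 2*b) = (b + 2)^2*(b^2 - b) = (b - 1)*(b + 2)^2*(b)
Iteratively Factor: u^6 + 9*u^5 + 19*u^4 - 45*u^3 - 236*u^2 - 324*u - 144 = (u + 2)*(u^5 + 7*u^4 + 5*u^3 - 55*u^2 - 126*u - 72) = (u + 2)*(u + 3)*(u^4 + 4*u^3 - 7*u^2 - 34*u - 24) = (u + 1)*(u + 2)*(u + 3)*(u^3 + 3*u^2 - 10*u - 24) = (u - 3)*(u + 1)*(u + 2)*(u + 3)*(u^2 + 6*u + 8) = (u - 3)*(u + 1)*(u + 2)*(u + 3)*(u + 4)*(u + 2)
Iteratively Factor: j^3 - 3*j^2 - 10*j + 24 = (j - 4)*(j^2 + j - 6) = (j - 4)*(j + 3)*(j - 2)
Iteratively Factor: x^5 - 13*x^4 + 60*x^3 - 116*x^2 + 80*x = (x)*(x^4 - 13*x^3 + 60*x^2 - 116*x + 80) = x*(x - 5)*(x^3 - 8*x^2 + 20*x - 16) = x*(x - 5)*(x - 2)*(x^2 - 6*x + 8) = x*(x - 5)*(x - 4)*(x - 2)*(x - 2)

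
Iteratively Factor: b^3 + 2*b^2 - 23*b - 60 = (b - 5)*(b^2 + 7*b + 12) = (b - 5)*(b + 4)*(b + 3)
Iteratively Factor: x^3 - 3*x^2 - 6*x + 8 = (x + 2)*(x^2 - 5*x + 4) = (x - 4)*(x + 2)*(x - 1)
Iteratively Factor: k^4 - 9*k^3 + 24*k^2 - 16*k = (k - 4)*(k^3 - 5*k^2 + 4*k) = (k - 4)*(k - 1)*(k^2 - 4*k) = k*(k - 4)*(k - 1)*(k - 4)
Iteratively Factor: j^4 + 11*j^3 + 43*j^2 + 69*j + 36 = (j + 3)*(j^3 + 8*j^2 + 19*j + 12) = (j + 1)*(j + 3)*(j^2 + 7*j + 12) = (j + 1)*(j + 3)^2*(j + 4)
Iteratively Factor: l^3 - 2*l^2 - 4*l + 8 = (l + 2)*(l^2 - 4*l + 4) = (l - 2)*(l + 2)*(l - 2)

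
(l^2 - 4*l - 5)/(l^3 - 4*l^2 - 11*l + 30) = (l + 1)/(l^2 + l - 6)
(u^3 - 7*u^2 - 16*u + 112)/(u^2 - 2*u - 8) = (u^2 - 3*u - 28)/(u + 2)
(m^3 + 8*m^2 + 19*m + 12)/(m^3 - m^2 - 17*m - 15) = (m + 4)/(m - 5)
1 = 1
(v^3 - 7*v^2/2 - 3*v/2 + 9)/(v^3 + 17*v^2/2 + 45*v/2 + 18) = (v^2 - 5*v + 6)/(v^2 + 7*v + 12)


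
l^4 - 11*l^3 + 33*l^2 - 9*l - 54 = (l - 6)*(l - 3)^2*(l + 1)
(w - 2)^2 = w^2 - 4*w + 4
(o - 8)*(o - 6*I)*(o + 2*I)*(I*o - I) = I*o^4 + 4*o^3 - 9*I*o^3 - 36*o^2 + 20*I*o^2 + 32*o - 108*I*o + 96*I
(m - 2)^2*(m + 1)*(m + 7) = m^4 + 4*m^3 - 21*m^2 + 4*m + 28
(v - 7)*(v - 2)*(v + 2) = v^3 - 7*v^2 - 4*v + 28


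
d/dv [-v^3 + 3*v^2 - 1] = 3*v*(2 - v)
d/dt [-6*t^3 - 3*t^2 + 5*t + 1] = -18*t^2 - 6*t + 5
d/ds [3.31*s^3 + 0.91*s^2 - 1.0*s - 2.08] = 9.93*s^2 + 1.82*s - 1.0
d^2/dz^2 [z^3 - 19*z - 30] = 6*z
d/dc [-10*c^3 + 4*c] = 4 - 30*c^2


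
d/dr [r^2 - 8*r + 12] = 2*r - 8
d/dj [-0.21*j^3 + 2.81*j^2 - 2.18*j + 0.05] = -0.63*j^2 + 5.62*j - 2.18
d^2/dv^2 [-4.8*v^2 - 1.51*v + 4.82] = -9.60000000000000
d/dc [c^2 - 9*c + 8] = 2*c - 9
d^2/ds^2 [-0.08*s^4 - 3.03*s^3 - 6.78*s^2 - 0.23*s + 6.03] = -0.96*s^2 - 18.18*s - 13.56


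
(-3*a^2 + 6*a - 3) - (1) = -3*a^2 + 6*a - 4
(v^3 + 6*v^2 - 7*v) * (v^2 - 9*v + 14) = v^5 - 3*v^4 - 47*v^3 + 147*v^2 - 98*v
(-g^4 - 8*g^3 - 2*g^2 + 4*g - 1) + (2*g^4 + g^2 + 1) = g^4 - 8*g^3 - g^2 + 4*g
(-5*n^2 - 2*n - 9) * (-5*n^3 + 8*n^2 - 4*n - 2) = 25*n^5 - 30*n^4 + 49*n^3 - 54*n^2 + 40*n + 18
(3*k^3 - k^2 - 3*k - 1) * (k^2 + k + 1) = 3*k^5 + 2*k^4 - k^3 - 5*k^2 - 4*k - 1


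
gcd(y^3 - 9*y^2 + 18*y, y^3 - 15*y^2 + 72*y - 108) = y^2 - 9*y + 18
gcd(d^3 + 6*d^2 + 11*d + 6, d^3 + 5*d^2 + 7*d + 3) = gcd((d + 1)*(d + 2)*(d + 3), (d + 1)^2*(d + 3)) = d^2 + 4*d + 3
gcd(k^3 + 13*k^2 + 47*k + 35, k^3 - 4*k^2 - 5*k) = k + 1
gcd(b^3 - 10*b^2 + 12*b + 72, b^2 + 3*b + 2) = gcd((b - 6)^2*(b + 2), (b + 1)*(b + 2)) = b + 2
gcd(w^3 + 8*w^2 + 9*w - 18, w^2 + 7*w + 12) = w + 3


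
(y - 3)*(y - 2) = y^2 - 5*y + 6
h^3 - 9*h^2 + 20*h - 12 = (h - 6)*(h - 2)*(h - 1)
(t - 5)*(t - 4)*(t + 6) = t^3 - 3*t^2 - 34*t + 120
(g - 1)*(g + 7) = g^2 + 6*g - 7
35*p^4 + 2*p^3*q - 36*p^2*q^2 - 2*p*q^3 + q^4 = (-7*p + q)*(-p + q)*(p + q)*(5*p + q)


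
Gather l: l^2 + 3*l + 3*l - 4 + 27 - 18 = l^2 + 6*l + 5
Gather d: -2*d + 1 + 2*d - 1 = 0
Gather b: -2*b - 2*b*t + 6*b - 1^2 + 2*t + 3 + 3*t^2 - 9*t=b*(4 - 2*t) + 3*t^2 - 7*t + 2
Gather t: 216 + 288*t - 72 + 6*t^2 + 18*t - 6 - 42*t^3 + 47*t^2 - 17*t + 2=-42*t^3 + 53*t^2 + 289*t + 140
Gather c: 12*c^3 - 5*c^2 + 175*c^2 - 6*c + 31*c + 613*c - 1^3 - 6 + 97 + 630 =12*c^3 + 170*c^2 + 638*c + 720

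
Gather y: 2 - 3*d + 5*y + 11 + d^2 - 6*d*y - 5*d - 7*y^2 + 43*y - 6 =d^2 - 8*d - 7*y^2 + y*(48 - 6*d) + 7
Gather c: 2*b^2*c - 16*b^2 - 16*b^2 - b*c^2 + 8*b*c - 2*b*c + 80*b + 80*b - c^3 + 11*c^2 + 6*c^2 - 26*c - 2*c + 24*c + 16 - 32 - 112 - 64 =-32*b^2 + 160*b - c^3 + c^2*(17 - b) + c*(2*b^2 + 6*b - 4) - 192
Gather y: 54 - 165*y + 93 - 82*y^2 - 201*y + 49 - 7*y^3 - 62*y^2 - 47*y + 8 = -7*y^3 - 144*y^2 - 413*y + 204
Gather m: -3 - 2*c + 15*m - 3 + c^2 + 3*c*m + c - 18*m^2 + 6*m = c^2 - c - 18*m^2 + m*(3*c + 21) - 6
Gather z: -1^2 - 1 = -2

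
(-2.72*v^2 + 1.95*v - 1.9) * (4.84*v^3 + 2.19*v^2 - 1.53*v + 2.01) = -13.1648*v^5 + 3.4812*v^4 - 0.7639*v^3 - 12.6117*v^2 + 6.8265*v - 3.819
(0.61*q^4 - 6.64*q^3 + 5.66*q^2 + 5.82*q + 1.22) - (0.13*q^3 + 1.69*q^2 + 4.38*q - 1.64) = 0.61*q^4 - 6.77*q^3 + 3.97*q^2 + 1.44*q + 2.86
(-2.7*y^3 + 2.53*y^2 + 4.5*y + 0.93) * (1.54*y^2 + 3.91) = -4.158*y^5 + 3.8962*y^4 - 3.627*y^3 + 11.3245*y^2 + 17.595*y + 3.6363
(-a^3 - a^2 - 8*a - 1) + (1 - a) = -a^3 - a^2 - 9*a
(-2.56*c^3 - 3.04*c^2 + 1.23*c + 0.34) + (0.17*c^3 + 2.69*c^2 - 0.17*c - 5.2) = -2.39*c^3 - 0.35*c^2 + 1.06*c - 4.86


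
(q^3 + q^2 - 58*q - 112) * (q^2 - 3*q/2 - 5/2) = q^5 - q^4/2 - 62*q^3 - 55*q^2/2 + 313*q + 280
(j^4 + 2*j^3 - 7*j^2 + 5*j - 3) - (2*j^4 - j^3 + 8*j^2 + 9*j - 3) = -j^4 + 3*j^3 - 15*j^2 - 4*j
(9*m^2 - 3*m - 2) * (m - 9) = 9*m^3 - 84*m^2 + 25*m + 18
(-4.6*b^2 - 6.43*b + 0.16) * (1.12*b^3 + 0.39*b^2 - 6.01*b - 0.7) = -5.152*b^5 - 8.9956*b^4 + 25.3175*b^3 + 41.9267*b^2 + 3.5394*b - 0.112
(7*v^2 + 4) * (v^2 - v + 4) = 7*v^4 - 7*v^3 + 32*v^2 - 4*v + 16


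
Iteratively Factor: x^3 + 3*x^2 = (x)*(x^2 + 3*x) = x^2*(x + 3)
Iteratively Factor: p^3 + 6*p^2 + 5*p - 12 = (p - 1)*(p^2 + 7*p + 12) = (p - 1)*(p + 4)*(p + 3)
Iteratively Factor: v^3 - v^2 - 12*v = (v + 3)*(v^2 - 4*v) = (v - 4)*(v + 3)*(v)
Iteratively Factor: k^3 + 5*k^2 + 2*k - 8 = (k + 4)*(k^2 + k - 2) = (k - 1)*(k + 4)*(k + 2)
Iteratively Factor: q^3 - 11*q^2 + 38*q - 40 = (q - 4)*(q^2 - 7*q + 10) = (q - 4)*(q - 2)*(q - 5)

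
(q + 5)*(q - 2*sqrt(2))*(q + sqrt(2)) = q^3 - sqrt(2)*q^2 + 5*q^2 - 5*sqrt(2)*q - 4*q - 20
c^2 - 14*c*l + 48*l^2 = (c - 8*l)*(c - 6*l)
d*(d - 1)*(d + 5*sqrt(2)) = d^3 - d^2 + 5*sqrt(2)*d^2 - 5*sqrt(2)*d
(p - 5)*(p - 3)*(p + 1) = p^3 - 7*p^2 + 7*p + 15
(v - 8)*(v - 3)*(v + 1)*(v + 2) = v^4 - 8*v^3 - 7*v^2 + 50*v + 48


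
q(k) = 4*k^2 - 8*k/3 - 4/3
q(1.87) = 7.67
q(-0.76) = 3.00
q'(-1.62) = -15.63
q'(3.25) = 23.33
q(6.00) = 126.67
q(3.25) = 32.25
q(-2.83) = 38.25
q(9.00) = 298.67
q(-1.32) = 9.16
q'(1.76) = 11.41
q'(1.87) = 12.29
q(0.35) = -1.78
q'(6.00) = 45.33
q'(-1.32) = -13.23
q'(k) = 8*k - 8/3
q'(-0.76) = -8.75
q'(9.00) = 69.33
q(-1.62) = 13.48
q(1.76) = 6.36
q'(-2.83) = -25.31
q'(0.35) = 0.13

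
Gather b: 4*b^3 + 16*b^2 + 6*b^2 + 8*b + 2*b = 4*b^3 + 22*b^2 + 10*b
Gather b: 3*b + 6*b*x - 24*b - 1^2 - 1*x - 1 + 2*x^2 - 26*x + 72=b*(6*x - 21) + 2*x^2 - 27*x + 70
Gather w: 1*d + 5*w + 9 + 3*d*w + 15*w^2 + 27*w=d + 15*w^2 + w*(3*d + 32) + 9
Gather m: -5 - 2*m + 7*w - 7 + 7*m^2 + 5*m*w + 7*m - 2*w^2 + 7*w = 7*m^2 + m*(5*w + 5) - 2*w^2 + 14*w - 12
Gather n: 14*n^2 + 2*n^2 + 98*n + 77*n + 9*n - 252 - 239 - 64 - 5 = 16*n^2 + 184*n - 560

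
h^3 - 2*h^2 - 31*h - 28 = (h - 7)*(h + 1)*(h + 4)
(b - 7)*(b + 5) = b^2 - 2*b - 35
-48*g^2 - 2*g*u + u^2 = (-8*g + u)*(6*g + u)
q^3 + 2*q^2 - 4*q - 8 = (q - 2)*(q + 2)^2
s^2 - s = s*(s - 1)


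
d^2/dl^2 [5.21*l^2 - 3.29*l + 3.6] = 10.4200000000000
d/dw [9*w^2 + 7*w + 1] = 18*w + 7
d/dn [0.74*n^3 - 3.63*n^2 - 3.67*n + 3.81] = 2.22*n^2 - 7.26*n - 3.67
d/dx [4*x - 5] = 4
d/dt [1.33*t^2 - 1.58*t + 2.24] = 2.66*t - 1.58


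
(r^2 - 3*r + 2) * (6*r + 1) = 6*r^3 - 17*r^2 + 9*r + 2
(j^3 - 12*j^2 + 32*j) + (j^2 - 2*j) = j^3 - 11*j^2 + 30*j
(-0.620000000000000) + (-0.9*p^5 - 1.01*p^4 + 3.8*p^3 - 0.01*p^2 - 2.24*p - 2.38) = -0.9*p^5 - 1.01*p^4 + 3.8*p^3 - 0.01*p^2 - 2.24*p - 3.0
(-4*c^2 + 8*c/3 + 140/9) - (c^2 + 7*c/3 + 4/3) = -5*c^2 + c/3 + 128/9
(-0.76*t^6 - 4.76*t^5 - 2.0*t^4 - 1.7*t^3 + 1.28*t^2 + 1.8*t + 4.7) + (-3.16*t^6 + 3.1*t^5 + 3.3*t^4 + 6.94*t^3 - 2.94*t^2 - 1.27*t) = -3.92*t^6 - 1.66*t^5 + 1.3*t^4 + 5.24*t^3 - 1.66*t^2 + 0.53*t + 4.7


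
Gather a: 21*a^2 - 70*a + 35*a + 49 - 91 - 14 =21*a^2 - 35*a - 56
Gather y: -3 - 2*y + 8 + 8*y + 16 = 6*y + 21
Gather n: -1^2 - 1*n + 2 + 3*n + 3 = 2*n + 4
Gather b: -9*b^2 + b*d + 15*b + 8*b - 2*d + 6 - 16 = -9*b^2 + b*(d + 23) - 2*d - 10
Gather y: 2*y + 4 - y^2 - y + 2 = -y^2 + y + 6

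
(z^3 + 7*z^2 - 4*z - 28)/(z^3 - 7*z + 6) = (z^2 + 9*z + 14)/(z^2 + 2*z - 3)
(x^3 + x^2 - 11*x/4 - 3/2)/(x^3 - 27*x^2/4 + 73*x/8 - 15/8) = 2*(2*x^2 + 5*x + 2)/(4*x^2 - 21*x + 5)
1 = 1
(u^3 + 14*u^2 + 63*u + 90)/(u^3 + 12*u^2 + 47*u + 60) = (u + 6)/(u + 4)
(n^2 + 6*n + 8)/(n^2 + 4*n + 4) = (n + 4)/(n + 2)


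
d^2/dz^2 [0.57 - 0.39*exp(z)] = -0.39*exp(z)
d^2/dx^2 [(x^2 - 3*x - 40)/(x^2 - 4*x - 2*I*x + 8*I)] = (x^3*(2 + 4*I) + x^2*(-240 - 48*I) + x*(960 + 624*I) - 992 - 832*I)/(x^6 + x^5*(-12 - 6*I) + x^4*(36 + 72*I) + x^3*(80 - 280*I) + x^2*(-576 + 288*I) + x*(768 + 384*I) - 512*I)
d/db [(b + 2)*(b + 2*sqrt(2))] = 2*b + 2 + 2*sqrt(2)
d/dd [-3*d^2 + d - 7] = 1 - 6*d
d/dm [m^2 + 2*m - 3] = 2*m + 2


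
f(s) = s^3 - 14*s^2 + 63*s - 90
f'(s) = 3*s^2 - 28*s + 63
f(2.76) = -1.74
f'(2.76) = 8.57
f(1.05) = -38.13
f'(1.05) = 36.91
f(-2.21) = -308.40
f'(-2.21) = 139.53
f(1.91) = -13.78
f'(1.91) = 20.46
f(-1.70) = -242.47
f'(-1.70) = 119.27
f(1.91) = -13.78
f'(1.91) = 20.46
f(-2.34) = -326.89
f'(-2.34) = 144.95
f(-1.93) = -270.93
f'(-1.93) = 128.21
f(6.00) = 0.00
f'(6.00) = 3.00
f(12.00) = 378.00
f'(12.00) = 159.00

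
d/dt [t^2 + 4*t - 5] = 2*t + 4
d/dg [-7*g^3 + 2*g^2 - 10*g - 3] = -21*g^2 + 4*g - 10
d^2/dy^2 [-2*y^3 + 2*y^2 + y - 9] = 4 - 12*y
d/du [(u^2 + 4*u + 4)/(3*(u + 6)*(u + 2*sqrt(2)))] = (2*(u + 2)*(u + 6)*(u + 2*sqrt(2)) - (u + 6)*(u^2 + 4*u + 4) - (u + 2*sqrt(2))*(u^2 + 4*u + 4))/(3*(u + 6)^2*(u + 2*sqrt(2))^2)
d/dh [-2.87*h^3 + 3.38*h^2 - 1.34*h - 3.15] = -8.61*h^2 + 6.76*h - 1.34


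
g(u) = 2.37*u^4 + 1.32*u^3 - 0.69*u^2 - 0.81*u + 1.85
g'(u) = 9.48*u^3 + 3.96*u^2 - 1.38*u - 0.81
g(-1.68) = 13.88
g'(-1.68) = -32.27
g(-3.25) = 216.29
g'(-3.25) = -279.93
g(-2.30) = 50.32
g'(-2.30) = -92.03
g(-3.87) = 449.75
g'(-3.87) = -485.63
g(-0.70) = 2.20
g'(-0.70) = -1.16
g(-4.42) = 782.53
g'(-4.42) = -735.95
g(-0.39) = 2.04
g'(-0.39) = -0.23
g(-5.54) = 1993.20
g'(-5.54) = -1483.52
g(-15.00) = 115385.00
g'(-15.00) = -31084.11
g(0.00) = 1.85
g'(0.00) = -0.81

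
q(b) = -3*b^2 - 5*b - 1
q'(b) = -6*b - 5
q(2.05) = -23.86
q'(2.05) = -17.30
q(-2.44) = -6.66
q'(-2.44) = 9.64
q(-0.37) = 0.44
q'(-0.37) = -2.78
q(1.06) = -9.67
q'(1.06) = -11.36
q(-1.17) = 0.74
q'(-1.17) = 2.02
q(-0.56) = 0.86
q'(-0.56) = -1.64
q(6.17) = -146.06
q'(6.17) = -42.02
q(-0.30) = 0.23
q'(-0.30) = -3.20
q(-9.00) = -199.00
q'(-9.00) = 49.00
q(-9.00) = -199.00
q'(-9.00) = 49.00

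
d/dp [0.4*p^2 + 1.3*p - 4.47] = 0.8*p + 1.3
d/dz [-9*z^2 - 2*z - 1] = -18*z - 2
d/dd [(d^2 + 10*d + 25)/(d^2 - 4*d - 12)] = 2*(-7*d^2 - 37*d - 10)/(d^4 - 8*d^3 - 8*d^2 + 96*d + 144)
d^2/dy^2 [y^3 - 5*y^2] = 6*y - 10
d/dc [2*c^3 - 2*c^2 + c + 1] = 6*c^2 - 4*c + 1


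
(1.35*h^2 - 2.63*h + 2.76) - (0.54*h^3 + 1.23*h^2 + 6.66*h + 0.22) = -0.54*h^3 + 0.12*h^2 - 9.29*h + 2.54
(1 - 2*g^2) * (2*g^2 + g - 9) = -4*g^4 - 2*g^3 + 20*g^2 + g - 9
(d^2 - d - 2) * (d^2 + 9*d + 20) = d^4 + 8*d^3 + 9*d^2 - 38*d - 40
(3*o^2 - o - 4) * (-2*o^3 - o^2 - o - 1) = -6*o^5 - o^4 + 6*o^3 + 2*o^2 + 5*o + 4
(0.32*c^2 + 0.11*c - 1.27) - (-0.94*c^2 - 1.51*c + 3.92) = 1.26*c^2 + 1.62*c - 5.19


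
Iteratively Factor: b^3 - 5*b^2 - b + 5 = (b - 5)*(b^2 - 1) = (b - 5)*(b + 1)*(b - 1)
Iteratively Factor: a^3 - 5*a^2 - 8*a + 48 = (a - 4)*(a^2 - a - 12) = (a - 4)^2*(a + 3)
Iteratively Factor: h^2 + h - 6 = (h + 3)*(h - 2)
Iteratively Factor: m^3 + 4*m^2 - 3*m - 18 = (m + 3)*(m^2 + m - 6) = (m + 3)^2*(m - 2)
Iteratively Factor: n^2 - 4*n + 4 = (n - 2)*(n - 2)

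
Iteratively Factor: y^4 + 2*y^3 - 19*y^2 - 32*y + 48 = (y + 3)*(y^3 - y^2 - 16*y + 16) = (y - 1)*(y + 3)*(y^2 - 16) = (y - 4)*(y - 1)*(y + 3)*(y + 4)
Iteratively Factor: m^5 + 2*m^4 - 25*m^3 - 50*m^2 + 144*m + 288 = (m - 3)*(m^4 + 5*m^3 - 10*m^2 - 80*m - 96) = (m - 3)*(m + 3)*(m^3 + 2*m^2 - 16*m - 32) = (m - 3)*(m + 2)*(m + 3)*(m^2 - 16) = (m - 4)*(m - 3)*(m + 2)*(m + 3)*(m + 4)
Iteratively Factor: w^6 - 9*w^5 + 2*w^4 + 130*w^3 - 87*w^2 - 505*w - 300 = (w - 5)*(w^5 - 4*w^4 - 18*w^3 + 40*w^2 + 113*w + 60) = (w - 5)^2*(w^4 + w^3 - 13*w^2 - 25*w - 12) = (w - 5)^2*(w + 1)*(w^3 - 13*w - 12) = (w - 5)^2*(w + 1)^2*(w^2 - w - 12) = (w - 5)^2*(w - 4)*(w + 1)^2*(w + 3)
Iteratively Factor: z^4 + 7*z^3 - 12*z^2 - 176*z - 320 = (z - 5)*(z^3 + 12*z^2 + 48*z + 64) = (z - 5)*(z + 4)*(z^2 + 8*z + 16) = (z - 5)*(z + 4)^2*(z + 4)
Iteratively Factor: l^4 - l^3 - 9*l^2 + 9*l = (l)*(l^3 - l^2 - 9*l + 9) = l*(l + 3)*(l^2 - 4*l + 3) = l*(l - 1)*(l + 3)*(l - 3)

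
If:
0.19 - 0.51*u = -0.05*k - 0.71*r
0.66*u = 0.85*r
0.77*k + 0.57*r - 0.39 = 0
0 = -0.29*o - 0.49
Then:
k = 10.36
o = -1.69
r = -13.32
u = -17.15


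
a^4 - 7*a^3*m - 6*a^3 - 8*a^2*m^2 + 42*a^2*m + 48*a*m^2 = a*(a - 6)*(a - 8*m)*(a + m)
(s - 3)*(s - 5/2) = s^2 - 11*s/2 + 15/2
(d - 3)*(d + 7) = d^2 + 4*d - 21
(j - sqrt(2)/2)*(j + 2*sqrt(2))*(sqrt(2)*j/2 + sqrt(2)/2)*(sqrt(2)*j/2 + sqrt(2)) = j^4/2 + 3*sqrt(2)*j^3/4 + 3*j^3/2 + 9*sqrt(2)*j^2/4 - 3*j + 3*sqrt(2)*j/2 - 2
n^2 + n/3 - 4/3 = (n - 1)*(n + 4/3)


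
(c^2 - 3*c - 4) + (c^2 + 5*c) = 2*c^2 + 2*c - 4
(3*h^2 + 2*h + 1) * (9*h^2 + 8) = 27*h^4 + 18*h^3 + 33*h^2 + 16*h + 8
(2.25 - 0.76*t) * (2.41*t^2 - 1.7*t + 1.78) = -1.8316*t^3 + 6.7145*t^2 - 5.1778*t + 4.005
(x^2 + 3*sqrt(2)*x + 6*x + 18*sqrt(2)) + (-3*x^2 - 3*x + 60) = -2*x^2 + 3*x + 3*sqrt(2)*x + 18*sqrt(2) + 60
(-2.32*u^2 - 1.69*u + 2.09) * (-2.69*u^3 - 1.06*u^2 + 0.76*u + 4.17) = 6.2408*u^5 + 7.0053*u^4 - 5.5939*u^3 - 13.1742*u^2 - 5.4589*u + 8.7153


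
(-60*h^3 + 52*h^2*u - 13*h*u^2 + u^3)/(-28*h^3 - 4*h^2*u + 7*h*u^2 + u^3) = (30*h^2 - 11*h*u + u^2)/(14*h^2 + 9*h*u + u^2)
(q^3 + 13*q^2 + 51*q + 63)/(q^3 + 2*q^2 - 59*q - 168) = (q + 3)/(q - 8)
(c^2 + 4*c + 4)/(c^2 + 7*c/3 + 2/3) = 3*(c + 2)/(3*c + 1)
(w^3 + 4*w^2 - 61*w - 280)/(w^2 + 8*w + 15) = (w^2 - w - 56)/(w + 3)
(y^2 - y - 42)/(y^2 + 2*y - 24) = (y - 7)/(y - 4)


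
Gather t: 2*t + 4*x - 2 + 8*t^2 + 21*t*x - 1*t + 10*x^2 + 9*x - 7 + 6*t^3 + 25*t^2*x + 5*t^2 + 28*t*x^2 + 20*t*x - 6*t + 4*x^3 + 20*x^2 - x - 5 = 6*t^3 + t^2*(25*x + 13) + t*(28*x^2 + 41*x - 5) + 4*x^3 + 30*x^2 + 12*x - 14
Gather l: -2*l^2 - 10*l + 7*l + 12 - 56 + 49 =-2*l^2 - 3*l + 5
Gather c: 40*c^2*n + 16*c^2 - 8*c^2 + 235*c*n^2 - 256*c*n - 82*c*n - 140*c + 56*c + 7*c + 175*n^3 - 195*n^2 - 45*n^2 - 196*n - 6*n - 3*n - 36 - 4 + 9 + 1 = c^2*(40*n + 8) + c*(235*n^2 - 338*n - 77) + 175*n^3 - 240*n^2 - 205*n - 30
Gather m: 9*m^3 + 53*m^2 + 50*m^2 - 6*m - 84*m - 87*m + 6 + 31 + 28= 9*m^3 + 103*m^2 - 177*m + 65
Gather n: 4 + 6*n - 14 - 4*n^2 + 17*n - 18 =-4*n^2 + 23*n - 28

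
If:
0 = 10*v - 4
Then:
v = 2/5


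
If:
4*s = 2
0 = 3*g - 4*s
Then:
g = 2/3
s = 1/2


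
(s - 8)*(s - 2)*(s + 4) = s^3 - 6*s^2 - 24*s + 64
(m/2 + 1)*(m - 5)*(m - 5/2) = m^3/2 - 11*m^2/4 - 5*m/4 + 25/2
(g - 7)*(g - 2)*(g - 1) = g^3 - 10*g^2 + 23*g - 14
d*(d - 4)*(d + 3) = d^3 - d^2 - 12*d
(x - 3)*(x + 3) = x^2 - 9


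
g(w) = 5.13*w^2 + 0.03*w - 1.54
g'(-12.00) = -123.09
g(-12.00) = 736.82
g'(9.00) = 92.37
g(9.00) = 414.26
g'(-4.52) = -46.35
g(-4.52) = 103.13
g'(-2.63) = -26.95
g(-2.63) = 33.86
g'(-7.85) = -80.51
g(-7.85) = 314.35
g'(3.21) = 32.96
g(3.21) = 51.42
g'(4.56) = 46.82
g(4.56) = 105.27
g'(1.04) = 10.70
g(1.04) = 4.04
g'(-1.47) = -15.05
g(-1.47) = 9.50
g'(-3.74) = -38.34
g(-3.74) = 70.10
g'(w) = 10.26*w + 0.03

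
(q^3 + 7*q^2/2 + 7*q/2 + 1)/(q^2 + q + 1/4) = 2*(q^2 + 3*q + 2)/(2*q + 1)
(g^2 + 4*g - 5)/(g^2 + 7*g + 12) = (g^2 + 4*g - 5)/(g^2 + 7*g + 12)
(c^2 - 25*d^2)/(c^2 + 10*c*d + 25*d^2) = (c - 5*d)/(c + 5*d)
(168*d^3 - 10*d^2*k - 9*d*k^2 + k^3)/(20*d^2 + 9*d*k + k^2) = (42*d^2 - 13*d*k + k^2)/(5*d + k)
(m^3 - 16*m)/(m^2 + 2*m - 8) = m*(m - 4)/(m - 2)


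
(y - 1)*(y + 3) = y^2 + 2*y - 3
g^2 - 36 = (g - 6)*(g + 6)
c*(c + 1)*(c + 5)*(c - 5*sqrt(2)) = c^4 - 5*sqrt(2)*c^3 + 6*c^3 - 30*sqrt(2)*c^2 + 5*c^2 - 25*sqrt(2)*c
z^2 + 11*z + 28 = (z + 4)*(z + 7)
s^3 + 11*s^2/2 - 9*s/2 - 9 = (s - 3/2)*(s + 1)*(s + 6)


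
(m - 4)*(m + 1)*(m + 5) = m^3 + 2*m^2 - 19*m - 20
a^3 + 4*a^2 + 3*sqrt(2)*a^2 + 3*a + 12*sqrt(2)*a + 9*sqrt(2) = (a + 1)*(a + 3)*(a + 3*sqrt(2))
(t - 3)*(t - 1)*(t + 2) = t^3 - 2*t^2 - 5*t + 6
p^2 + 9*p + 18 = (p + 3)*(p + 6)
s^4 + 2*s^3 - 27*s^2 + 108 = (s - 3)^2*(s + 2)*(s + 6)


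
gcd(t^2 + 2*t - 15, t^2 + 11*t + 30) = t + 5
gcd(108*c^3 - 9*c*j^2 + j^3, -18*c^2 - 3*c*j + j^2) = 18*c^2 + 3*c*j - j^2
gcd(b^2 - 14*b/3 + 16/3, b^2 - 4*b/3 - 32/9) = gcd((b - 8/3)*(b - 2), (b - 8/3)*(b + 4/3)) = b - 8/3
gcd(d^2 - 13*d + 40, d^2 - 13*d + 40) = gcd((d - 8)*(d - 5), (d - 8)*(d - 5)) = d^2 - 13*d + 40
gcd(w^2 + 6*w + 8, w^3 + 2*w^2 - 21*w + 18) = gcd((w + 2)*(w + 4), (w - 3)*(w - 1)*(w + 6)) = 1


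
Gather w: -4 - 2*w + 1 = -2*w - 3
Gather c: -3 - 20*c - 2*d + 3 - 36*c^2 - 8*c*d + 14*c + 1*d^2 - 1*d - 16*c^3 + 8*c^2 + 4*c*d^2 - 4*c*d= -16*c^3 - 28*c^2 + c*(4*d^2 - 12*d - 6) + d^2 - 3*d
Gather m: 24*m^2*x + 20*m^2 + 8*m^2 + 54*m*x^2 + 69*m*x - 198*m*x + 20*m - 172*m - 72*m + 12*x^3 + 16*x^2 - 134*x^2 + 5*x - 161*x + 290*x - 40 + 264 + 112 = m^2*(24*x + 28) + m*(54*x^2 - 129*x - 224) + 12*x^3 - 118*x^2 + 134*x + 336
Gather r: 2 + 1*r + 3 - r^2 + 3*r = -r^2 + 4*r + 5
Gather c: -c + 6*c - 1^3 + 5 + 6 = 5*c + 10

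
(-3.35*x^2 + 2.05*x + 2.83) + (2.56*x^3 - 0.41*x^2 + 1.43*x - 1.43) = 2.56*x^3 - 3.76*x^2 + 3.48*x + 1.4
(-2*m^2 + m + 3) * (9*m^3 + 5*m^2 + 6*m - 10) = -18*m^5 - m^4 + 20*m^3 + 41*m^2 + 8*m - 30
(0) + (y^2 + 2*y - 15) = y^2 + 2*y - 15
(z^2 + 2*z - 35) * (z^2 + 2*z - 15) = z^4 + 4*z^3 - 46*z^2 - 100*z + 525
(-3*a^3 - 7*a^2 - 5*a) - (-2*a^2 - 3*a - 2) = -3*a^3 - 5*a^2 - 2*a + 2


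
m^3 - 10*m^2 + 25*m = m*(m - 5)^2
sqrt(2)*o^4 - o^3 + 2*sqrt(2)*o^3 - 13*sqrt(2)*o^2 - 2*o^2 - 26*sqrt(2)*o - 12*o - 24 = (o + 2)*(o - 3*sqrt(2))*(o + 2*sqrt(2))*(sqrt(2)*o + 1)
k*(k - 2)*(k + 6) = k^3 + 4*k^2 - 12*k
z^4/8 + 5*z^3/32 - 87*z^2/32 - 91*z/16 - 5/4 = (z/4 + 1)*(z/2 + 1)*(z - 5)*(z + 1/4)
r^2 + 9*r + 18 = (r + 3)*(r + 6)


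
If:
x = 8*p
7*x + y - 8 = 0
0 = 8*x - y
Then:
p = 1/15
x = 8/15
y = 64/15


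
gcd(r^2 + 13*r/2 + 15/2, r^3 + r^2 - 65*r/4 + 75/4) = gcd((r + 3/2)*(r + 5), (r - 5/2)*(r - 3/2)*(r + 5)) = r + 5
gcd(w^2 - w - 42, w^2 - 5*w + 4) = 1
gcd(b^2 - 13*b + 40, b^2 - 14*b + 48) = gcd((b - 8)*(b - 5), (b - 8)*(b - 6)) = b - 8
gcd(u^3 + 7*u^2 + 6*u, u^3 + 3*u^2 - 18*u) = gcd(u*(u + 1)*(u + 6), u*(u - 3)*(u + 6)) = u^2 + 6*u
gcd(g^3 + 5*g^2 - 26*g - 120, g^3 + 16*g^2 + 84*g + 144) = g^2 + 10*g + 24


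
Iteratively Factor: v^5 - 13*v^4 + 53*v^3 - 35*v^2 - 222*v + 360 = (v - 3)*(v^4 - 10*v^3 + 23*v^2 + 34*v - 120) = (v - 3)^2*(v^3 - 7*v^2 + 2*v + 40) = (v - 5)*(v - 3)^2*(v^2 - 2*v - 8) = (v - 5)*(v - 4)*(v - 3)^2*(v + 2)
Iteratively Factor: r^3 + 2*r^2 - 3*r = (r - 1)*(r^2 + 3*r) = r*(r - 1)*(r + 3)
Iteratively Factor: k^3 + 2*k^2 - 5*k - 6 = (k + 1)*(k^2 + k - 6) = (k - 2)*(k + 1)*(k + 3)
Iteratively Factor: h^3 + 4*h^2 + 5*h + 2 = (h + 1)*(h^2 + 3*h + 2) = (h + 1)*(h + 2)*(h + 1)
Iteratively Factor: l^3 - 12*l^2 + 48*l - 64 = (l - 4)*(l^2 - 8*l + 16) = (l - 4)^2*(l - 4)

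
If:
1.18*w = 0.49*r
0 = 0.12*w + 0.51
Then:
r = -10.23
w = -4.25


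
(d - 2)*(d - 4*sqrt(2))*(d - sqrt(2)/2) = d^3 - 9*sqrt(2)*d^2/2 - 2*d^2 + 4*d + 9*sqrt(2)*d - 8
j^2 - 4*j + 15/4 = (j - 5/2)*(j - 3/2)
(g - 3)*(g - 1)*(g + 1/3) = g^3 - 11*g^2/3 + 5*g/3 + 1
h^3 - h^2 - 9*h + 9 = (h - 3)*(h - 1)*(h + 3)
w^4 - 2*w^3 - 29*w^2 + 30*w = w*(w - 6)*(w - 1)*(w + 5)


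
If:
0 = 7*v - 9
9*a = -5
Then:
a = -5/9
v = 9/7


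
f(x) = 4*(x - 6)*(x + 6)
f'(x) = 8*x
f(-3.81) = -85.94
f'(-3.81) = -30.48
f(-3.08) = -106.05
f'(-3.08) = -24.64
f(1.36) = -136.60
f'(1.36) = 10.88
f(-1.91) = -129.41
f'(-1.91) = -15.28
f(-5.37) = -28.65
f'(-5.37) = -42.96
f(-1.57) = -134.14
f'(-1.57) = -12.56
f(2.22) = -124.29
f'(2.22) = 17.76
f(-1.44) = -135.71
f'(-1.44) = -11.52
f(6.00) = 0.00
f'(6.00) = 48.00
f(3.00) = -108.00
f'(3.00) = 24.00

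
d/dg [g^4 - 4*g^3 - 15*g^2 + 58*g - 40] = 4*g^3 - 12*g^2 - 30*g + 58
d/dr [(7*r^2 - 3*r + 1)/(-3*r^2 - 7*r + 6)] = (-58*r^2 + 90*r - 11)/(9*r^4 + 42*r^3 + 13*r^2 - 84*r + 36)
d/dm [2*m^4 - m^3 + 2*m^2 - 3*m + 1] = 8*m^3 - 3*m^2 + 4*m - 3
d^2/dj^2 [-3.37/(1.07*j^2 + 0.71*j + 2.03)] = (7.716626*j^2 + 5.120378*j - 3.37*(2.14*j + 0.71)*(4.28*j + 1.42) + 14.639954)/(1.07*j^2 + 0.71*j + 2.03)^3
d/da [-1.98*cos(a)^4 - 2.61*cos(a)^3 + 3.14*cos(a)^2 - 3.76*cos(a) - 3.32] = (7.92*cos(a)^3 + 7.83*cos(a)^2 - 6.28*cos(a) + 3.76)*sin(a)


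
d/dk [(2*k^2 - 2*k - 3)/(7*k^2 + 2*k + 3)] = 18*k*(k + 3)/(49*k^4 + 28*k^3 + 46*k^2 + 12*k + 9)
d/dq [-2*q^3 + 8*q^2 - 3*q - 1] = -6*q^2 + 16*q - 3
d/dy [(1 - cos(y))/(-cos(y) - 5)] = -6*sin(y)/(cos(y) + 5)^2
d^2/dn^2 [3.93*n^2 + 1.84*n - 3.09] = 7.86000000000000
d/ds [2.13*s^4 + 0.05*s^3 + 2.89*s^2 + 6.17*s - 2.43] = 8.52*s^3 + 0.15*s^2 + 5.78*s + 6.17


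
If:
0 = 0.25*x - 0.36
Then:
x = 1.44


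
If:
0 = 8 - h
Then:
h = 8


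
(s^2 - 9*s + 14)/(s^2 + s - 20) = (s^2 - 9*s + 14)/(s^2 + s - 20)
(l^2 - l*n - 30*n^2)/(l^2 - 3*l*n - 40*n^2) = (l - 6*n)/(l - 8*n)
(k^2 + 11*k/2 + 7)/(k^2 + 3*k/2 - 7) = (k + 2)/(k - 2)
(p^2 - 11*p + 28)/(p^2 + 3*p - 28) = (p - 7)/(p + 7)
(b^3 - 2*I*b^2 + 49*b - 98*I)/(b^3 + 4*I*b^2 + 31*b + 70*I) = (b^2 - 9*I*b - 14)/(b^2 - 3*I*b + 10)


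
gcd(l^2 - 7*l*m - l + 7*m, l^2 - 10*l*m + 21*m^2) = l - 7*m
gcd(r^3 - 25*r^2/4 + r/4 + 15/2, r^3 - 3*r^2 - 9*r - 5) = r + 1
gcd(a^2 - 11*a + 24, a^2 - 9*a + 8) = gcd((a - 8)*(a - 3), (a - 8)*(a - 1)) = a - 8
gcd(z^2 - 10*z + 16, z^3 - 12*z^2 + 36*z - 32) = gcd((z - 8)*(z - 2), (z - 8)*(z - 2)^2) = z^2 - 10*z + 16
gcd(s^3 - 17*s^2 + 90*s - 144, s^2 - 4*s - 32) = s - 8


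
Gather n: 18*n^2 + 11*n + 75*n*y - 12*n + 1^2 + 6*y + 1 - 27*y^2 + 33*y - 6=18*n^2 + n*(75*y - 1) - 27*y^2 + 39*y - 4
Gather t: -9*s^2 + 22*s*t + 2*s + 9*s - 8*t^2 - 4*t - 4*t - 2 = -9*s^2 + 11*s - 8*t^2 + t*(22*s - 8) - 2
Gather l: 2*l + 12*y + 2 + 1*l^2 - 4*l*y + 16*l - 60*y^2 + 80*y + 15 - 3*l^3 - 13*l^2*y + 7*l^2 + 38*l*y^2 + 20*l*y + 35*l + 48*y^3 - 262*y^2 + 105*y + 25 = -3*l^3 + l^2*(8 - 13*y) + l*(38*y^2 + 16*y + 53) + 48*y^3 - 322*y^2 + 197*y + 42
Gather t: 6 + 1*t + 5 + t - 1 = 2*t + 10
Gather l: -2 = -2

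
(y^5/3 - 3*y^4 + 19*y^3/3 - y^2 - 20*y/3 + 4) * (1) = y^5/3 - 3*y^4 + 19*y^3/3 - y^2 - 20*y/3 + 4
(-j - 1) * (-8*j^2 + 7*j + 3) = 8*j^3 + j^2 - 10*j - 3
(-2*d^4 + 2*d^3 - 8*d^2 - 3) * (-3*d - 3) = 6*d^5 + 18*d^3 + 24*d^2 + 9*d + 9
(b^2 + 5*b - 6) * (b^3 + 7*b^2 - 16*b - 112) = b^5 + 12*b^4 + 13*b^3 - 234*b^2 - 464*b + 672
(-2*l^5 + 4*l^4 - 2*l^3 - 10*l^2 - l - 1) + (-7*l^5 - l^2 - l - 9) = -9*l^5 + 4*l^4 - 2*l^3 - 11*l^2 - 2*l - 10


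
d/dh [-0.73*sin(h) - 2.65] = -0.73*cos(h)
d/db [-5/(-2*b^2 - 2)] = -5*b/(b^2 + 1)^2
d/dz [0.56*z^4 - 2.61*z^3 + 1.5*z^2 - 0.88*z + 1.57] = 2.24*z^3 - 7.83*z^2 + 3.0*z - 0.88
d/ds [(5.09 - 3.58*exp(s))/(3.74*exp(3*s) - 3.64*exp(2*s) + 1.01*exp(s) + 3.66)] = (26.7784*exp(3*s) - 70.141*exp(2*s) + 37.0552*exp(s) - 18.2437)*exp(s)/(13.9876*exp(6*s) - 27.2272*exp(5*s) + 20.8044*exp(4*s) + 20.024*exp(3*s) - 25.6247*exp(2*s) + 7.3932*exp(s) + 13.3956)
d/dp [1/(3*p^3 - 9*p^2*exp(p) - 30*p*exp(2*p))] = (p^2*exp(p) - p^2 + 20*p*exp(2*p)/3 + 2*p*exp(p) + 10*exp(2*p)/3)/(p^2*(-p^2 + 3*p*exp(p) + 10*exp(2*p))^2)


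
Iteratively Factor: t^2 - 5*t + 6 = (t - 2)*(t - 3)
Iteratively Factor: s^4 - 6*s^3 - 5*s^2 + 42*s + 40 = (s + 1)*(s^3 - 7*s^2 + 2*s + 40) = (s - 4)*(s + 1)*(s^2 - 3*s - 10) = (s - 5)*(s - 4)*(s + 1)*(s + 2)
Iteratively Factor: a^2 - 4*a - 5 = (a - 5)*(a + 1)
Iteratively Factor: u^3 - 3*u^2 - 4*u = (u)*(u^2 - 3*u - 4) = u*(u - 4)*(u + 1)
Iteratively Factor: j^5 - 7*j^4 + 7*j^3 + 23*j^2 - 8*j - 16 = (j + 1)*(j^4 - 8*j^3 + 15*j^2 + 8*j - 16) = (j - 1)*(j + 1)*(j^3 - 7*j^2 + 8*j + 16) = (j - 4)*(j - 1)*(j + 1)*(j^2 - 3*j - 4) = (j - 4)*(j - 1)*(j + 1)^2*(j - 4)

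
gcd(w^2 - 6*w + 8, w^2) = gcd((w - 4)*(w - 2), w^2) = 1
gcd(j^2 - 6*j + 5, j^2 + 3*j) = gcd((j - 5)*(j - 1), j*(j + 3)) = 1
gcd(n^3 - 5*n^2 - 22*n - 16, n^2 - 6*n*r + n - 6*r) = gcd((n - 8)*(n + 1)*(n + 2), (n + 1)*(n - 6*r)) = n + 1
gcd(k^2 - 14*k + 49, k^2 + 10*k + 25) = 1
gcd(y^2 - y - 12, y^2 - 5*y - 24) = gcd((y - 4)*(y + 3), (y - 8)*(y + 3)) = y + 3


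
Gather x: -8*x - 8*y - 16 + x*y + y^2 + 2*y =x*(y - 8) + y^2 - 6*y - 16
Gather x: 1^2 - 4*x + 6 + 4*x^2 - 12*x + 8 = 4*x^2 - 16*x + 15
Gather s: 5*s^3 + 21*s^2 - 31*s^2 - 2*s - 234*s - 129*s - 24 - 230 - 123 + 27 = 5*s^3 - 10*s^2 - 365*s - 350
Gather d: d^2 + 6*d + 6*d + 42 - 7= d^2 + 12*d + 35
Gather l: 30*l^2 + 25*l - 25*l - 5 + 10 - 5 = 30*l^2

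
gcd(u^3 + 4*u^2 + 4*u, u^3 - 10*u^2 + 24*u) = u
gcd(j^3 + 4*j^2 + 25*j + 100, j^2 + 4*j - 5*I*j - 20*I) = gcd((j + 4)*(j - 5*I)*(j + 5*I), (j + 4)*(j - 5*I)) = j^2 + j*(4 - 5*I) - 20*I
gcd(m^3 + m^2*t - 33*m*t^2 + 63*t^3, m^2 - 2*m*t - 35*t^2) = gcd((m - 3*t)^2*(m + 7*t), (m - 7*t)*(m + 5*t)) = 1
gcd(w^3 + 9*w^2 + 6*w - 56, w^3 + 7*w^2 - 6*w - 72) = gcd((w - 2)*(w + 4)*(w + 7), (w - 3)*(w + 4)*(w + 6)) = w + 4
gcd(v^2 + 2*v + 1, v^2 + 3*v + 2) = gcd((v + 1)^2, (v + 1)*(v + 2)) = v + 1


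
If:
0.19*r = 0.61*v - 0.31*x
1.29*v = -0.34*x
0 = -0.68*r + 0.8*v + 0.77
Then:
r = 1.29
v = 0.14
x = -0.52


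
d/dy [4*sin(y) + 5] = 4*cos(y)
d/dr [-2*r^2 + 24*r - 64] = 24 - 4*r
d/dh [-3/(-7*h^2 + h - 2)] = 3*(1 - 14*h)/(7*h^2 - h + 2)^2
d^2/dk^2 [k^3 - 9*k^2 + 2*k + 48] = 6*k - 18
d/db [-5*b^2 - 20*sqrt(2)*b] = -10*b - 20*sqrt(2)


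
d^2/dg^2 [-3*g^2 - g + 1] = -6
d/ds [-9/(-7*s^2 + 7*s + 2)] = 63*(1 - 2*s)/(-7*s^2 + 7*s + 2)^2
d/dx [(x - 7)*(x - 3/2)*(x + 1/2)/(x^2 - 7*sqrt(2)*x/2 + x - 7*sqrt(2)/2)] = (4*x^4 - 28*sqrt(2)*x^3 + 8*x^3 - 57*x^2 + 70*sqrt(2)*x^2 - 42*x + 224*sqrt(2)*x - 21 - 14*sqrt(2))/(2*(2*x^4 - 14*sqrt(2)*x^3 + 4*x^3 - 28*sqrt(2)*x^2 + 51*x^2 - 14*sqrt(2)*x + 98*x + 49))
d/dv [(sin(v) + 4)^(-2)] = -2*cos(v)/(sin(v) + 4)^3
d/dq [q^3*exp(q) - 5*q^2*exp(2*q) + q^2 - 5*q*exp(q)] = q^3*exp(q) - 10*q^2*exp(2*q) + 3*q^2*exp(q) - 10*q*exp(2*q) - 5*q*exp(q) + 2*q - 5*exp(q)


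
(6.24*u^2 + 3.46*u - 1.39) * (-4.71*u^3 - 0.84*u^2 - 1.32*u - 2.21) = -29.3904*u^5 - 21.5382*u^4 - 4.5963*u^3 - 17.19*u^2 - 5.8118*u + 3.0719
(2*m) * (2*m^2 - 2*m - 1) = 4*m^3 - 4*m^2 - 2*m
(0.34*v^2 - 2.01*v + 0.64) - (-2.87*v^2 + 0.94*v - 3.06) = 3.21*v^2 - 2.95*v + 3.7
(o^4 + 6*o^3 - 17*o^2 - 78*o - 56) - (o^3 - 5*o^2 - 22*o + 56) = o^4 + 5*o^3 - 12*o^2 - 56*o - 112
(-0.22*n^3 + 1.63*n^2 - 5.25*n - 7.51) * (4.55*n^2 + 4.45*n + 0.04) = -1.001*n^5 + 6.4375*n^4 - 16.6428*n^3 - 57.4678*n^2 - 33.6295*n - 0.3004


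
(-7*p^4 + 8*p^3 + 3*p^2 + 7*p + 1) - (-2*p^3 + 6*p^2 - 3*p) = -7*p^4 + 10*p^3 - 3*p^2 + 10*p + 1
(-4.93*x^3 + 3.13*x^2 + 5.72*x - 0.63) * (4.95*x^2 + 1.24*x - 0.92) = -24.4035*x^5 + 9.3803*x^4 + 36.7308*x^3 + 1.0947*x^2 - 6.0436*x + 0.5796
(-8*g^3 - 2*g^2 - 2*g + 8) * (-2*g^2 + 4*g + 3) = 16*g^5 - 28*g^4 - 28*g^3 - 30*g^2 + 26*g + 24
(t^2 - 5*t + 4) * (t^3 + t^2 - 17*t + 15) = t^5 - 4*t^4 - 18*t^3 + 104*t^2 - 143*t + 60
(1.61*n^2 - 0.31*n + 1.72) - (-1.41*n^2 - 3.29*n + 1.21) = 3.02*n^2 + 2.98*n + 0.51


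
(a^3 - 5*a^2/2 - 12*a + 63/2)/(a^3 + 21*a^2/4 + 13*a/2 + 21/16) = 8*(a^2 - 6*a + 9)/(8*a^2 + 14*a + 3)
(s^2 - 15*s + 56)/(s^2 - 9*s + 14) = (s - 8)/(s - 2)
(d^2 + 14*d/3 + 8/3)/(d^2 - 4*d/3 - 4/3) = (d + 4)/(d - 2)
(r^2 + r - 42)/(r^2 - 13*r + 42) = (r + 7)/(r - 7)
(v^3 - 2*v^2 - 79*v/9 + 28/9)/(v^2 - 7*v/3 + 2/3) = (3*v^2 - 5*v - 28)/(3*(v - 2))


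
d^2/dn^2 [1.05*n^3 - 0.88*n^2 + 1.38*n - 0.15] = 6.3*n - 1.76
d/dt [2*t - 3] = 2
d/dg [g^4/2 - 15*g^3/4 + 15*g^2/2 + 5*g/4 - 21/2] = 2*g^3 - 45*g^2/4 + 15*g + 5/4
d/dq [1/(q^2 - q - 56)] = (1 - 2*q)/(-q^2 + q + 56)^2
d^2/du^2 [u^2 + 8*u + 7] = 2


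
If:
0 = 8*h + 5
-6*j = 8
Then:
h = -5/8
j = -4/3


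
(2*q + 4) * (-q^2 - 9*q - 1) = -2*q^3 - 22*q^2 - 38*q - 4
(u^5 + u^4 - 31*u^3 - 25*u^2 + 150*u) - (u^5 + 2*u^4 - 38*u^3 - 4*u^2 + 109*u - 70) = -u^4 + 7*u^3 - 21*u^2 + 41*u + 70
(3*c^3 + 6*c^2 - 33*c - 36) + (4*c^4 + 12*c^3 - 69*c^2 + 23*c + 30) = 4*c^4 + 15*c^3 - 63*c^2 - 10*c - 6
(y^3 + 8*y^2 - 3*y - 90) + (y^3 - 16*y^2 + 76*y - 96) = 2*y^3 - 8*y^2 + 73*y - 186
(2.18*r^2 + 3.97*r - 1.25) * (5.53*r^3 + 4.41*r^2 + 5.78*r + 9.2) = 12.0554*r^5 + 31.5679*r^4 + 23.1956*r^3 + 37.4901*r^2 + 29.299*r - 11.5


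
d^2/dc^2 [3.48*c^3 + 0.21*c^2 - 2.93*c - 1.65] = 20.88*c + 0.42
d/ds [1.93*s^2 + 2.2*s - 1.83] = 3.86*s + 2.2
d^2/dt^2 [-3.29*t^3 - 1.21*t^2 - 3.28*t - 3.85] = -19.74*t - 2.42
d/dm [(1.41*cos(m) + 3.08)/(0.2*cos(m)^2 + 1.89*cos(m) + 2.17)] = (0.282*cos(m)^2 + 1.232*cos(m) + 2.7615)*sin(m)/(0.04*cos(m)^4 + 0.756*cos(m)^3 + 4.4401*cos(m)^2 + 8.2026*cos(m) + 4.7089)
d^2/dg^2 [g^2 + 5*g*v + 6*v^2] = 2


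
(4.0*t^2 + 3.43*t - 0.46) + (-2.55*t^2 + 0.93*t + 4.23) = 1.45*t^2 + 4.36*t + 3.77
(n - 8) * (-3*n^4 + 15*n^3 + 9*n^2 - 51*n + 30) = -3*n^5 + 39*n^4 - 111*n^3 - 123*n^2 + 438*n - 240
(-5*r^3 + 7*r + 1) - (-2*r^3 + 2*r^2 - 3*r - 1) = -3*r^3 - 2*r^2 + 10*r + 2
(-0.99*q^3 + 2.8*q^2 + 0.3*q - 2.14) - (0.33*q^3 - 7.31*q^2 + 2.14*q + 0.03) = -1.32*q^3 + 10.11*q^2 - 1.84*q - 2.17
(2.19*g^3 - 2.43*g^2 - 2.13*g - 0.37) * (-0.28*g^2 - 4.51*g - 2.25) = -0.6132*g^5 - 9.1965*g^4 + 6.6282*g^3 + 15.1774*g^2 + 6.4612*g + 0.8325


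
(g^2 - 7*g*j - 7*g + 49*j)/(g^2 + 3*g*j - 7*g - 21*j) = (g - 7*j)/(g + 3*j)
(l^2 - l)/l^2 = (l - 1)/l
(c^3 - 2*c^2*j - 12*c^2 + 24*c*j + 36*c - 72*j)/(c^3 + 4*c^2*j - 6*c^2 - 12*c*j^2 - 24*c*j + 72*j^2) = (c - 6)/(c + 6*j)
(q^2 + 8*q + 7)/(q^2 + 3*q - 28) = (q + 1)/(q - 4)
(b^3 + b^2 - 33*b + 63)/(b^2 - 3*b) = b + 4 - 21/b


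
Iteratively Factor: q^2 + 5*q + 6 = (q + 2)*(q + 3)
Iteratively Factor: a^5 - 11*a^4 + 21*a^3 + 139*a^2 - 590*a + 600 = (a - 5)*(a^4 - 6*a^3 - 9*a^2 + 94*a - 120) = (a - 5)*(a - 3)*(a^3 - 3*a^2 - 18*a + 40) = (a - 5)^2*(a - 3)*(a^2 + 2*a - 8) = (a - 5)^2*(a - 3)*(a + 4)*(a - 2)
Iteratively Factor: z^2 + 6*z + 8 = (z + 4)*(z + 2)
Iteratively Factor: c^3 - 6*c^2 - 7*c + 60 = (c + 3)*(c^2 - 9*c + 20) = (c - 5)*(c + 3)*(c - 4)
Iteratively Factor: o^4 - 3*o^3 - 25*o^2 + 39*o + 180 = (o - 4)*(o^3 + o^2 - 21*o - 45) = (o - 4)*(o + 3)*(o^2 - 2*o - 15) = (o - 5)*(o - 4)*(o + 3)*(o + 3)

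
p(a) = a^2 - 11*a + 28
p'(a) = 2*a - 11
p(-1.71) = 49.73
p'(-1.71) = -14.42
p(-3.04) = 70.68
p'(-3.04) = -17.08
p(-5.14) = 110.96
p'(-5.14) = -21.28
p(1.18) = 16.41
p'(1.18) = -8.64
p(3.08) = 3.61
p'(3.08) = -4.84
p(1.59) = 13.04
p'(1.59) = -7.82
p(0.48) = 22.95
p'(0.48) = -10.04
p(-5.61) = 121.18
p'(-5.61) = -22.22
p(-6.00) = 130.00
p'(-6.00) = -23.00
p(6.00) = -2.00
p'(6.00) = 1.00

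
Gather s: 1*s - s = 0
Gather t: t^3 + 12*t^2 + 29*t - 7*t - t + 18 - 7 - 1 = t^3 + 12*t^2 + 21*t + 10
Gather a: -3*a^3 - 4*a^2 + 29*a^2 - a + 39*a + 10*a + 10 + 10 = -3*a^3 + 25*a^2 + 48*a + 20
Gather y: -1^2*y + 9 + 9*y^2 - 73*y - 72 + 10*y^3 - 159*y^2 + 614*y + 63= 10*y^3 - 150*y^2 + 540*y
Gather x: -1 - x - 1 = -x - 2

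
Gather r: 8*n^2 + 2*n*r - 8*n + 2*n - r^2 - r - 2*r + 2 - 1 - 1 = 8*n^2 - 6*n - r^2 + r*(2*n - 3)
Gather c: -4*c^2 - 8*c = -4*c^2 - 8*c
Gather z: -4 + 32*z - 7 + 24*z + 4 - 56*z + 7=0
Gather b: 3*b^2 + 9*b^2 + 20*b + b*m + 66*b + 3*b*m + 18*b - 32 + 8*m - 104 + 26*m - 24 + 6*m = 12*b^2 + b*(4*m + 104) + 40*m - 160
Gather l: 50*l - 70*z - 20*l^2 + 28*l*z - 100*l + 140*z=-20*l^2 + l*(28*z - 50) + 70*z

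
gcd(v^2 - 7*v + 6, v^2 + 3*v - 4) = v - 1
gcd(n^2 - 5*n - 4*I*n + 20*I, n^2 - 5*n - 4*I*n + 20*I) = n^2 + n*(-5 - 4*I) + 20*I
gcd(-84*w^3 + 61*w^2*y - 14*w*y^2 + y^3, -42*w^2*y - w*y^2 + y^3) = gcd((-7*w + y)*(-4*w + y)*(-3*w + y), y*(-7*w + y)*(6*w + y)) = -7*w + y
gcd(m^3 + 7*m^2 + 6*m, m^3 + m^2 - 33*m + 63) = 1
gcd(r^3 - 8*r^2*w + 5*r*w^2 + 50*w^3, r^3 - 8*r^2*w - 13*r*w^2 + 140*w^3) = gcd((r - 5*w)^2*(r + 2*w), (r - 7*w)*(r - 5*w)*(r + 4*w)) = r - 5*w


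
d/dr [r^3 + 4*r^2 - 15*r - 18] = 3*r^2 + 8*r - 15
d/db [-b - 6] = -1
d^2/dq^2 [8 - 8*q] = 0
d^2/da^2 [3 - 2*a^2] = -4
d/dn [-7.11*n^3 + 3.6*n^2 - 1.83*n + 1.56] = -21.33*n^2 + 7.2*n - 1.83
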